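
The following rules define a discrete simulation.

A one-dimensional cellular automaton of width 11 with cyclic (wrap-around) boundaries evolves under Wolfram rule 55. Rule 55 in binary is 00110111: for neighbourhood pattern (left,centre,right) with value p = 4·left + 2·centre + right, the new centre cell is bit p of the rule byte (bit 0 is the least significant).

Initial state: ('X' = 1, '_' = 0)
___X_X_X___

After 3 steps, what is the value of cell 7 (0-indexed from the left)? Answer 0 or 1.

step 0: ___X_X_X___
step 1: XXXXXXXXXXX
step 2: ___________
step 3: XXXXXXXXXXX

1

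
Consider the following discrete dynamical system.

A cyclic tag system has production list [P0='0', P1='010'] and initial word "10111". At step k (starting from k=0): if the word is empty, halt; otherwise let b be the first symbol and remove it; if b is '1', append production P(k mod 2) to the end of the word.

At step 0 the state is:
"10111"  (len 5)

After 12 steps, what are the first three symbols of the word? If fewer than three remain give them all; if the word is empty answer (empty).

(empty)

[0] "10111"  (len 5)
[1] "01110"  (len 5)
[2] "1110"  (len 4)
[3] "1100"  (len 4)
[4] "100010"  (len 6)
[5] "000100"  (len 6)
[6] "00100"  (len 5)
[7] "0100"  (len 4)
[8] "100"  (len 3)
[9] "000"  (len 3)
[10] "00"  (len 2)
[11] "0"  (len 1)
[12] (halted — word empty)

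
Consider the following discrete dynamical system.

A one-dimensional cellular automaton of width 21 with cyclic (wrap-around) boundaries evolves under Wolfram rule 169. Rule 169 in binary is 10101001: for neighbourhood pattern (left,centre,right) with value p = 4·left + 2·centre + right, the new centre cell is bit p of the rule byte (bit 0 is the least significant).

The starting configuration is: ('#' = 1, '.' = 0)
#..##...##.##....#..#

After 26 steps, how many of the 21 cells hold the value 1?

14

gen 0: #..##...##.##....#..#
gen 1: ...#..#.#.##..##....#
gen 2: .#.....#.##...#..##..
gen 3: ...###..##..#....#..#
gen 4: .#.##...#.....##.....
gen 5: ..##..#...###.#..####
gen 6: ..#.....#.##.#...###.
gen 7: #...###..##.#..#.##..
gen 8: ..#.##...#.#....##...
gen 9: #..##..#..#..##.#..##
gen 10: ...#.........#.#...##
gen 11: .#...#######..#..#.#.
gen 12: ...#.######.......#..
gen 13: ##..######..#####...#
gen 14: #...#####...####..#.#
gen 15: ..#.####..#.###....##
gen 16: ...####....###..##.#.
gen 17: ##.###..##.##...#.#..
gen 18: #.###...#.##..#..#...
gen 19: .###..#..##........#.
gen 20: .##......#..######...
gen 21: .#..####....#####..##
gen 22: #...###..##.####...#.
gen 23: ..#.##...#.####..#..#
gen 24: ...##..#..####.......
gen 25: ##.#......###..######
gen 26: #.#..####.##...######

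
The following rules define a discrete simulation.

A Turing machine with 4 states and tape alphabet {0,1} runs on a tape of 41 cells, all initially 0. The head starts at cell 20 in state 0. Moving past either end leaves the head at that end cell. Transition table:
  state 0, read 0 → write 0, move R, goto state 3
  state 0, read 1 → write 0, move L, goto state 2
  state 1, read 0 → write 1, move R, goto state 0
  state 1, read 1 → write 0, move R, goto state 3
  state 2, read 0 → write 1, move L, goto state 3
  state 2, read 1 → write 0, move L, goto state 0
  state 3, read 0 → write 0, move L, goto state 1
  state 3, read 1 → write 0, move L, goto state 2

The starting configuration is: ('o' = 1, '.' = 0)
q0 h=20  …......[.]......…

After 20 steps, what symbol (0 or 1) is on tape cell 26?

0

gen 0: q0 h=20  …......[.]......…
gen 1: q3 h=21  …......[.]......…
gen 2: q1 h=20  …......[.]......…
gen 3: q0 h=21  ….....o[.]......…
gen 4: q3 h=22  …....o.[.]......…
gen 5: q1 h=21  ….....o[.]......…
gen 6: q0 h=22  …....oo[.]......…
gen 7: q3 h=23  …...oo.[.]......…
gen 8: q1 h=22  …....oo[.]......…
gen 9: q0 h=23  …...ooo[.]......…
gen 10: q3 h=24  …..ooo.[.]......…
gen 11: q1 h=23  …...ooo[.]......…
gen 12: q0 h=24  …..oooo[.]......…
gen 13: q3 h=25  ….oooo.[.]......…
gen 14: q1 h=24  …..oooo[.]......…
gen 15: q0 h=25  ….ooooo[.]......…
gen 16: q3 h=26  …ooooo.[.]......…
gen 17: q1 h=25  ….ooooo[.]......…
gen 18: q0 h=26  …oooooo[.]......…
gen 19: q3 h=27  …ooooo.[.]......…
gen 20: q1 h=26  …oooooo[.]......…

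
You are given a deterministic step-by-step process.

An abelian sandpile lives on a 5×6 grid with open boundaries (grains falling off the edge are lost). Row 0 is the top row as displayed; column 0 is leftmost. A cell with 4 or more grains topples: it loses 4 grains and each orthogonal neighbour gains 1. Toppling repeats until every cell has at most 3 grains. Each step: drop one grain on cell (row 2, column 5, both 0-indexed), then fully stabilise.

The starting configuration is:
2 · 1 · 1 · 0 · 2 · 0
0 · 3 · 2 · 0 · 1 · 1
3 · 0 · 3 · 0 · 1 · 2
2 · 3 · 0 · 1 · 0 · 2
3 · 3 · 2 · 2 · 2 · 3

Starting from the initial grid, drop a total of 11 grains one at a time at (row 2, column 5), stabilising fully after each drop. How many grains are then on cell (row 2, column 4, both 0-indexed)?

[0] 2 · 1 · 1 · 0 · 2 · 0
0 · 3 · 2 · 0 · 1 · 1
3 · 0 · 3 · 0 · 1 · 2
2 · 3 · 0 · 1 · 0 · 2
3 · 3 · 2 · 2 · 2 · 3
[1] 2 · 1 · 1 · 0 · 2 · 0
0 · 3 · 2 · 0 · 1 · 1
3 · 0 · 3 · 0 · 1 · 3
2 · 3 · 0 · 1 · 0 · 2
3 · 3 · 2 · 2 · 2 · 3
[2] 2 · 1 · 1 · 0 · 2 · 0
0 · 3 · 2 · 0 · 1 · 2
3 · 0 · 3 · 0 · 2 · 0
2 · 3 · 0 · 1 · 0 · 3
3 · 3 · 2 · 2 · 2 · 3
[3] 2 · 1 · 1 · 0 · 2 · 0
0 · 3 · 2 · 0 · 1 · 2
3 · 0 · 3 · 0 · 2 · 1
2 · 3 · 0 · 1 · 0 · 3
3 · 3 · 2 · 2 · 2 · 3
[4] 2 · 1 · 1 · 0 · 2 · 0
0 · 3 · 2 · 0 · 1 · 2
3 · 0 · 3 · 0 · 2 · 2
2 · 3 · 0 · 1 · 0 · 3
3 · 3 · 2 · 2 · 2 · 3
[5] 2 · 1 · 1 · 0 · 2 · 0
0 · 3 · 2 · 0 · 1 · 2
3 · 0 · 3 · 0 · 2 · 3
2 · 3 · 0 · 1 · 0 · 3
3 · 3 · 2 · 2 · 2 · 3
[6] 2 · 1 · 1 · 0 · 2 · 0
0 · 3 · 2 · 0 · 1 · 3
3 · 0 · 3 · 0 · 3 · 1
2 · 3 · 0 · 1 · 1 · 1
3 · 3 · 2 · 2 · 3 · 0
[7] 2 · 1 · 1 · 0 · 2 · 0
0 · 3 · 2 · 0 · 1 · 3
3 · 0 · 3 · 0 · 3 · 2
2 · 3 · 0 · 1 · 1 · 1
3 · 3 · 2 · 2 · 3 · 0
[8] 2 · 1 · 1 · 0 · 2 · 0
0 · 3 · 2 · 0 · 1 · 3
3 · 0 · 3 · 0 · 3 · 3
2 · 3 · 0 · 1 · 1 · 1
3 · 3 · 2 · 2 · 3 · 0
[9] 2 · 1 · 1 · 0 · 2 · 1
0 · 3 · 2 · 0 · 3 · 0
3 · 0 · 3 · 1 · 0 · 2
2 · 3 · 0 · 1 · 2 · 2
3 · 3 · 2 · 2 · 3 · 0
[10] 2 · 1 · 1 · 0 · 2 · 1
0 · 3 · 2 · 0 · 3 · 0
3 · 0 · 3 · 1 · 0 · 3
2 · 3 · 0 · 1 · 2 · 2
3 · 3 · 2 · 2 · 3 · 0
[11] 2 · 1 · 1 · 0 · 2 · 1
0 · 3 · 2 · 0 · 3 · 1
3 · 0 · 3 · 1 · 1 · 0
2 · 3 · 0 · 1 · 2 · 3
3 · 3 · 2 · 2 · 3 · 0

1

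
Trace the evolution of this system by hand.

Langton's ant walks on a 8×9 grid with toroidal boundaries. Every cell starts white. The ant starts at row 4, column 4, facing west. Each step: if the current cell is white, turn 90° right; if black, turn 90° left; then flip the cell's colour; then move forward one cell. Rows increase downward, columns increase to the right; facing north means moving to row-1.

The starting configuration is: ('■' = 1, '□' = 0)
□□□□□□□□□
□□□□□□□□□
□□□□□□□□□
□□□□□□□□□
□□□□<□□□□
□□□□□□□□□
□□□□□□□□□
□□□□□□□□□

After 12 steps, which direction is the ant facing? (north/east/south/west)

west

[0] □□□□□□□□□
□□□□□□□□□
□□□□□□□□□
□□□□□□□□□
□□□□<□□□□
□□□□□□□□□
□□□□□□□□□
□□□□□□□□□
[1] □□□□□□□□□
□□□□□□□□□
□□□□□□□□□
□□□□^□□□□
□□□□■□□□□
□□□□□□□□□
□□□□□□□□□
□□□□□□□□□
[2] □□□□□□□□□
□□□□□□□□□
□□□□□□□□□
□□□□■>□□□
□□□□■□□□□
□□□□□□□□□
□□□□□□□□□
□□□□□□□□□
[3] □□□□□□□□□
□□□□□□□□□
□□□□□□□□□
□□□□■■□□□
□□□□■v□□□
□□□□□□□□□
□□□□□□□□□
□□□□□□□□□
[4] □□□□□□□□□
□□□□□□□□□
□□□□□□□□□
□□□□■■□□□
□□□□<■□□□
□□□□□□□□□
□□□□□□□□□
□□□□□□□□□
[5] □□□□□□□□□
□□□□□□□□□
□□□□□□□□□
□□□□■■□□□
□□□□□■□□□
□□□□v□□□□
□□□□□□□□□
□□□□□□□□□
[6] □□□□□□□□□
□□□□□□□□□
□□□□□□□□□
□□□□■■□□□
□□□□□■□□□
□□□<■□□□□
□□□□□□□□□
□□□□□□□□□
[7] □□□□□□□□□
□□□□□□□□□
□□□□□□□□□
□□□□■■□□□
□□□^□■□□□
□□□■■□□□□
□□□□□□□□□
□□□□□□□□□
[8] □□□□□□□□□
□□□□□□□□□
□□□□□□□□□
□□□□■■□□□
□□□■>■□□□
□□□■■□□□□
□□□□□□□□□
□□□□□□□□□
[9] □□□□□□□□□
□□□□□□□□□
□□□□□□□□□
□□□□■■□□□
□□□■■■□□□
□□□■v□□□□
□□□□□□□□□
□□□□□□□□□
[10] □□□□□□□□□
□□□□□□□□□
□□□□□□□□□
□□□□■■□□□
□□□■■■□□□
□□□■□>□□□
□□□□□□□□□
□□□□□□□□□
[11] □□□□□□□□□
□□□□□□□□□
□□□□□□□□□
□□□□■■□□□
□□□■■■□□□
□□□■□■□□□
□□□□□v□□□
□□□□□□□□□
[12] □□□□□□□□□
□□□□□□□□□
□□□□□□□□□
□□□□■■□□□
□□□■■■□□□
□□□■□■□□□
□□□□<■□□□
□□□□□□□□□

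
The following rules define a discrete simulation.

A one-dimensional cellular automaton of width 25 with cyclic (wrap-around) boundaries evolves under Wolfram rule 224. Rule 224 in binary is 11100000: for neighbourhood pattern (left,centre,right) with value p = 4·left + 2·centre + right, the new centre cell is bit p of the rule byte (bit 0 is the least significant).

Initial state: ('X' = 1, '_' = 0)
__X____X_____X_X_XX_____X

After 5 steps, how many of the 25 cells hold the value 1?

t=0: __X____X_____X_X_XX_____X
t=1: ______________X_X_X______
t=2: _______________X_X_______
t=3: ________________X________
t=4: _________________________
t=5: _________________________

0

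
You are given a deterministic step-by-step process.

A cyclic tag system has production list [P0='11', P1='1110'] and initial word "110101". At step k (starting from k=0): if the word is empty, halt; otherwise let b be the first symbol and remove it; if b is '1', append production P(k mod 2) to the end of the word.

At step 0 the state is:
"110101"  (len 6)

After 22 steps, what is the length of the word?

34

[0] "110101"  (len 6)
[1] "1010111"  (len 7)
[2] "0101111110"  (len 10)
[3] "101111110"  (len 9)
[4] "011111101110"  (len 12)
[5] "11111101110"  (len 11)
[6] "11111011101110"  (len 14)
[7] "111101110111011"  (len 15)
[8] "111011101110111110"  (len 18)
[9] "1101110111011111011"  (len 19)
[10] "1011101110111110111110"  (len 22)
[11] "01110111011111011111011"  (len 23)
[12] "1110111011111011111011"  (len 22)
[13] "11011101111101111101111"  (len 23)
[14] "10111011111011111011111110"  (len 26)
[15] "011101111101111101111111011"  (len 27)
[16] "11101111101111101111111011"  (len 26)
[17] "110111110111110111111101111"  (len 27)
[18] "101111101111101111111011111110"  (len 30)
[19] "0111110111110111111101111111011"  (len 31)
[20] "111110111110111111101111111011"  (len 30)
[21] "1111011111011111110111111101111"  (len 31)
[22] "1110111110111111101111111011111110"  (len 34)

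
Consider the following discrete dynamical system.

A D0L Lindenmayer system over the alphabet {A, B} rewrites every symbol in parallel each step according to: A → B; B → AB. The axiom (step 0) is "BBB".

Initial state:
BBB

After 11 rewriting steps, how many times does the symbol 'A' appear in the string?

[0] BBB
[1] ABABAB
[2] BABBABBAB
[3] ABBABABBABABBAB
[4] BABABBABBABABBABBABABBAB
[5] ABBABBABABBABABBABBABABBABABBABBABABBAB
[6] BABABBABABBABBABABBABBABABBABABBABBABABBABBABABBABABBABBABABBAB
[7] ABBABBABABBABBABABBABABBABBABABBABABBABBABABBABBABABBABABBABBABABBABABBABBABABBABBABABBABABBABBABABBAB
[8] BABABBABABBABBABABBABABBABBABABBABBABABBABABBABBABABBABBAB…BABBABABBABABBABBABABBABABBABBABABBABBABABBABABBABBABABBAB  (len 165)
[9] ABBABBABABBABBABABBABABBABBABABBABBABABBABABBABBABABBABABB…BABBABABBABABBABBABABBABABBABBABABBABBABABBABABBABBABABBAB  (len 267)
[10] BABABBABABBABBABABBABABBABBABABBABBABABBABABBABBABABBABABB…BABBABABBABABBABBABABBABABBABBABABBABBABABBABABBABBABABBAB  (len 432)
[11] ABBABBABABBABBABABBABABBABBABABBABBABABBABABBABBABABBABABB…BABBABABBABABBABBABABBABABBABBABABBABBABABBABABBABBABABBAB  (len 699)

267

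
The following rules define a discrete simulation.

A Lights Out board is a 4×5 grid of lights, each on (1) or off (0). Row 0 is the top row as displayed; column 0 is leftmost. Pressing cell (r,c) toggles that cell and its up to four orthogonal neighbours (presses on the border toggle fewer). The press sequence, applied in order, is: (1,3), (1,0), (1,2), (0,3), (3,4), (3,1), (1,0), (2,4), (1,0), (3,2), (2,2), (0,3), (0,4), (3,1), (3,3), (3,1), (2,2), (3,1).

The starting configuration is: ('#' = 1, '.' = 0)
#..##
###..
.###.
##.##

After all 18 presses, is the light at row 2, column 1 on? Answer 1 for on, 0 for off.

1

gen 0: #..##
###..
.###.
##.##
gen 1: #...#
##.##
.##..
##.##
gen 2: ....#
...##
###..
##.##
gen 3: ..#.#
.##.#
##...
##.##
gen 4: ...#.
.####
##...
##.##
gen 5: ...#.
.####
##..#
##...
gen 6: ...#.
.####
#...#
..#..
gen 7: #..#.
#.###
....#
..#..
gen 8: #..#.
#.##.
...#.
..#.#
gen 9: ...#.
.###.
#..#.
..#.#
gen 10: ...#.
.###.
#.##.
.#.##
gen 11: ...#.
.#.#.
##...
.####
gen 12: ..#.#
.#...
##...
.####
gen 13: ..##.
.#..#
##...
.####
gen 14: ..##.
.#..#
#....
#..##
gen 15: ..##.
.#..#
#..#.
#.#..
gen 16: ..##.
.#..#
##.#.
.#...
gen 17: ..##.
.##.#
#.#..
.##..
gen 18: ..##.
.##.#
###..
#....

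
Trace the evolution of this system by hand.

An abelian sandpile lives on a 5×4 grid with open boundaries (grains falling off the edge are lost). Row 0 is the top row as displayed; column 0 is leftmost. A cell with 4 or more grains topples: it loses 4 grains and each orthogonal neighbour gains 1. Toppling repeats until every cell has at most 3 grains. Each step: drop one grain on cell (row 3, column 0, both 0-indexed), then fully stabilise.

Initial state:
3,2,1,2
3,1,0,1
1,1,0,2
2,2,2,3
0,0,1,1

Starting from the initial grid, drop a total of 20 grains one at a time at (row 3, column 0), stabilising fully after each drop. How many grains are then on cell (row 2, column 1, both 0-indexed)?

1

t=0: 3,2,1,2
3,1,0,1
1,1,0,2
2,2,2,3
0,0,1,1
t=1: 3,2,1,2
3,1,0,1
1,1,0,2
3,2,2,3
0,0,1,1
t=2: 3,2,1,2
3,1,0,1
2,1,0,2
0,3,2,3
1,0,1,1
t=3: 3,2,1,2
3,1,0,1
2,1,0,2
1,3,2,3
1,0,1,1
t=4: 3,2,1,2
3,1,0,1
2,1,0,2
2,3,2,3
1,0,1,1
t=5: 3,2,1,2
3,1,0,1
2,1,0,2
3,3,2,3
1,0,1,1
t=6: 3,2,1,2
3,1,0,1
3,2,0,2
1,0,3,3
2,1,1,1
t=7: 3,2,1,2
3,1,0,1
3,2,0,2
2,0,3,3
2,1,1,1
t=8: 3,2,1,2
3,1,0,1
3,2,0,2
3,0,3,3
2,1,1,1
t=9: 0,3,1,2
1,2,0,1
1,3,0,2
1,1,3,3
3,1,1,1
t=10: 0,3,1,2
1,2,0,1
1,3,0,2
2,1,3,3
3,1,1,1
t=11: 0,3,1,2
1,2,0,1
1,3,0,2
3,1,3,3
3,1,1,1
t=12: 0,3,1,2
1,2,0,1
2,3,0,2
1,2,3,3
0,2,1,1
t=13: 0,3,1,2
1,2,0,1
2,3,0,2
2,2,3,3
0,2,1,1
t=14: 0,3,1,2
1,2,0,1
2,3,0,2
3,2,3,3
0,2,1,1
t=15: 0,3,1,2
1,2,0,1
3,3,0,2
0,3,3,3
1,2,1,1
t=16: 0,3,1,2
1,2,0,1
3,3,0,2
1,3,3,3
1,2,1,1
t=17: 0,3,1,2
1,2,0,1
3,3,0,2
2,3,3,3
1,2,1,1
t=18: 0,3,1,2
1,2,0,1
3,3,0,2
3,3,3,3
1,2,1,1
t=19: 0,3,1,2
2,3,0,1
1,1,2,3
2,2,1,0
2,3,2,2
t=20: 0,3,1,2
2,3,0,1
1,1,2,3
3,2,1,0
2,3,2,2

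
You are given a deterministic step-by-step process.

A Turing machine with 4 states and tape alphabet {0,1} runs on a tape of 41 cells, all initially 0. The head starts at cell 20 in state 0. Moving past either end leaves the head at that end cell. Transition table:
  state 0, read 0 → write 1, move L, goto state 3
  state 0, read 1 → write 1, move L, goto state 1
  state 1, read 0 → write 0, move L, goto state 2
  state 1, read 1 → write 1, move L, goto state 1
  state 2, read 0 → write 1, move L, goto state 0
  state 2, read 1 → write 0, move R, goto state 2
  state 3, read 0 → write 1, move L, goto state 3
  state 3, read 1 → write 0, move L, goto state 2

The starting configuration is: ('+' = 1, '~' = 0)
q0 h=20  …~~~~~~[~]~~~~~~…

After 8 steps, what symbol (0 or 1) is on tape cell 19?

gen 0: q0 h=20  …~~~~~~[~]~~~~~~…
gen 1: q3 h=19  …~~~~~~[~]+~~~~~…
gen 2: q3 h=18  …~~~~~~[~]++~~~~…
gen 3: q3 h=17  …~~~~~~[~]+++~~~…
gen 4: q3 h=16  …~~~~~~[~]++++~~…
gen 5: q3 h=15  …~~~~~~[~]+++++~…
gen 6: q3 h=14  …~~~~~~[~]++++++…
gen 7: q3 h=13  …~~~~~~[~]++++++…
gen 8: q3 h=12  …~~~~~~[~]++++++…

1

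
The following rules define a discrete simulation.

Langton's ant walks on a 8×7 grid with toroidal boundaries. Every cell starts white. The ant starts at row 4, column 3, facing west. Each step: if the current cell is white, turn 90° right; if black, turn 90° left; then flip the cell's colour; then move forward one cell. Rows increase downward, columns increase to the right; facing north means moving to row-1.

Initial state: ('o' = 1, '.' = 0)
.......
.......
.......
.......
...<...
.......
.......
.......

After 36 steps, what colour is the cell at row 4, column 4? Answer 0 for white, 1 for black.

0

k=0  .......
.......
.......
.......
...<...
.......
.......
.......
k=1  .......
.......
.......
...^...
...o...
.......
.......
.......
k=2  .......
.......
.......
...o>..
...o...
.......
.......
.......
k=3  .......
.......
.......
...oo..
...ov..
.......
.......
.......
k=4  .......
.......
.......
...oo..
...<o..
.......
.......
.......
k=5  .......
.......
.......
...oo..
....o..
...v...
.......
.......
k=6  .......
.......
.......
...oo..
....o..
..<o...
.......
.......
k=7  .......
.......
.......
...oo..
..^.o..
..oo...
.......
.......
k=8  .......
.......
.......
...oo..
..o>o..
..oo...
.......
.......
k=9  .......
.......
.......
...oo..
..ooo..
..ov...
.......
.......
k=10  .......
.......
.......
...oo..
..ooo..
..o.>..
.......
.......
k=11  .......
.......
.......
...oo..
..ooo..
..o.o..
....v..
.......
k=12  .......
.......
.......
...oo..
..ooo..
..o.o..
...<o..
.......
k=13  .......
.......
.......
...oo..
..ooo..
..o^o..
...oo..
.......
k=14  .......
.......
.......
...oo..
..ooo..
..oo>..
...oo..
.......
k=15  .......
.......
.......
...oo..
..oo^..
..oo...
...oo..
.......
k=16  .......
.......
.......
...oo..
..o<...
..oo...
...oo..
.......
k=17  .......
.......
.......
...oo..
..o....
..ov...
...oo..
.......
k=18  .......
.......
.......
...oo..
..o....
..o.>..
...oo..
.......
k=19  .......
.......
.......
...oo..
..o....
..o.o..
...ov..
.......
k=20  .......
.......
.......
...oo..
..o....
..o.o..
...o.>.
.......
k=21  .......
.......
.......
...oo..
..o....
..o.o..
...o.o.
.....v.
k=22  .......
.......
.......
...oo..
..o....
..o.o..
...o.o.
....<o.
k=23  .......
.......
.......
...oo..
..o....
..o.o..
...o^o.
....oo.
k=24  .......
.......
.......
...oo..
..o....
..o.o..
...oo>.
....oo.
k=25  .......
.......
.......
...oo..
..o....
..o.o^.
...oo..
....oo.
k=26  .......
.......
.......
...oo..
..o....
..o.oo>
...oo..
....oo.
k=27  .......
.......
.......
...oo..
..o....
..o.ooo
...oo.v
....oo.
k=28  .......
.......
.......
...oo..
..o....
..o.ooo
...oo<o
....oo.
k=29  .......
.......
.......
...oo..
..o....
..o.o^o
...oooo
....oo.
k=30  .......
.......
.......
...oo..
..o....
..o.<.o
...oooo
....oo.
k=31  .......
.......
.......
...oo..
..o....
..o...o
...ovoo
....oo.
k=32  .......
.......
.......
...oo..
..o....
..o...o
...o.>o
....oo.
k=33  .......
.......
.......
...oo..
..o....
..o..^o
...o..o
....oo.
k=34  .......
.......
.......
...oo..
..o....
..o..o>
...o..o
....oo.
k=35  .......
.......
.......
...oo..
..o...^
..o..o.
...o..o
....oo.
k=36  .......
.......
.......
...oo..
>.o...o
..o..o.
...o..o
....oo.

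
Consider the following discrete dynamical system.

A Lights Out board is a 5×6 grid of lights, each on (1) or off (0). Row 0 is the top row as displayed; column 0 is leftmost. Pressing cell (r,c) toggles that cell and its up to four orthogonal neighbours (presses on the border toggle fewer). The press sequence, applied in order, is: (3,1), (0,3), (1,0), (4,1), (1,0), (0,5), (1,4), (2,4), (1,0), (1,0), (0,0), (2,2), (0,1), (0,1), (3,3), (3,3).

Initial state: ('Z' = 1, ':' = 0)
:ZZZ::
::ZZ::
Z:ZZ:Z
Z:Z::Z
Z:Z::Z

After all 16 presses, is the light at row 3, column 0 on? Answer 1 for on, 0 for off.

0

[0] :ZZZ::
::ZZ::
Z:ZZ:Z
Z:Z::Z
Z:Z::Z
[1] :ZZZ::
::ZZ::
ZZZZ:Z
:Z:::Z
ZZZ::Z
[2] :Z::Z:
::Z:::
ZZZZ:Z
:Z:::Z
ZZZ::Z
[3] ZZ::Z:
ZZZ:::
:ZZZ:Z
:Z:::Z
ZZZ::Z
[4] ZZ::Z:
ZZZ:::
:ZZZ:Z
:::::Z
:::::Z
[5] :Z::Z:
::Z:::
ZZZZ:Z
:::::Z
:::::Z
[6] :Z:::Z
::Z::Z
ZZZZ:Z
:::::Z
:::::Z
[7] :Z::ZZ
::ZZZ:
ZZZZZZ
:::::Z
:::::Z
[8] :Z::ZZ
::ZZ::
ZZZ:::
::::ZZ
:::::Z
[9] ZZ::ZZ
ZZZZ::
:ZZ:::
::::ZZ
:::::Z
[10] :Z::ZZ
::ZZ::
ZZZ:::
::::ZZ
:::::Z
[11] Z:::ZZ
Z:ZZ::
ZZZ:::
::::ZZ
:::::Z
[12] Z:::ZZ
Z::Z::
Z::Z::
::Z:ZZ
:::::Z
[13] :ZZ:ZZ
ZZ:Z::
Z::Z::
::Z:ZZ
:::::Z
[14] Z:::ZZ
Z::Z::
Z::Z::
::Z:ZZ
:::::Z
[15] Z:::ZZ
Z::Z::
Z:::::
:::Z:Z
:::Z:Z
[16] Z:::ZZ
Z::Z::
Z::Z::
::Z:ZZ
:::::Z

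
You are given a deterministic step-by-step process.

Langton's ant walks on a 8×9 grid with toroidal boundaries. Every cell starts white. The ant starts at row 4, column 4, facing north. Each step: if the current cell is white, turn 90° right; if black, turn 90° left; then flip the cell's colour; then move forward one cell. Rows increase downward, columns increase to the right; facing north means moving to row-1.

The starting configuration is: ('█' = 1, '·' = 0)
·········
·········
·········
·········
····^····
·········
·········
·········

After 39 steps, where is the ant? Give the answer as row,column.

step 0: ·········
·········
·········
·········
····^····
·········
·········
·········
step 1: ·········
·········
·········
·········
····█>···
·········
·········
·········
step 2: ·········
·········
·········
·········
····██···
·····v···
·········
·········
step 3: ·········
·········
·········
·········
····██···
····<█···
·········
·········
step 4: ·········
·········
·········
·········
····^█···
····██···
·········
·········
step 5: ·········
·········
·········
·········
···<·█···
····██···
·········
·········
step 6: ·········
·········
·········
···^·····
···█·█···
····██···
·········
·········
step 7: ·········
·········
·········
···█>····
···█·█···
····██···
·········
·········
step 8: ·········
·········
·········
···██····
···█v█···
····██···
·········
·········
step 9: ·········
·········
·········
···██····
···<██···
····██···
·········
·········
step 10: ·········
·········
·········
···██····
····██···
···v██···
·········
·········
step 11: ·········
·········
·········
···██····
····██···
··<███···
·········
·········
step 12: ·········
·········
·········
···██····
··^·██···
··████···
·········
·········
step 13: ·········
·········
·········
···██····
··█>██···
··████···
·········
·········
step 14: ·········
·········
·········
···██····
··████···
··█v██···
·········
·········
step 15: ·········
·········
·········
···██····
··████···
··█·>█···
·········
·········
step 16: ·········
·········
·········
···██····
··██^█···
··█··█···
·········
·········
step 17: ·········
·········
·········
···██····
··█<·█···
··█··█···
·········
·········
step 18: ·········
·········
·········
···██····
··█··█···
··█v·█···
·········
·········
step 19: ·········
·········
·········
···██····
··█··█···
··<█·█···
·········
·········
step 20: ·········
·········
·········
···██····
··█··█···
···█·█···
··v······
·········
step 21: ·········
·········
·········
···██····
··█··█···
···█·█···
·<█······
·········
step 22: ·········
·········
·········
···██····
··█··█···
·^·█·█···
·██······
·········
step 23: ·········
·········
·········
···██····
··█··█···
·█>█·█···
·██······
·········
step 24: ·········
·········
·········
···██····
··█··█···
·███·█···
·█v······
·········
step 25: ·········
·········
·········
···██····
··█··█···
·███·█···
·█·>·····
·········
step 26: ·········
·········
·········
···██····
··█··█···
·███·█···
·█·█·····
···v·····
step 27: ·········
·········
·········
···██····
··█··█···
·███·█···
·█·█·····
··<█·····
step 28: ·········
·········
·········
···██····
··█··█···
·███·█···
·█^█·····
··██·····
step 29: ·········
·········
·········
···██····
··█··█···
·███·█···
·██>·····
··██·····
step 30: ·········
·········
·········
···██····
··█··█···
·██^·█···
·██······
··██·····
step 31: ·········
·········
·········
···██····
··█··█···
·█<··█···
·██······
··██·····
step 32: ·········
·········
·········
···██····
··█··█···
·█···█···
·█v······
··██·····
step 33: ·········
·········
·········
···██····
··█··█···
·█···█···
·█·>·····
··██·····
step 34: ·········
·········
·········
···██····
··█··█···
·█···█···
·█·█·····
··█v·····
step 35: ·········
·········
·········
···██····
··█··█···
·█···█···
·█·█·····
··█·>····
step 36: ····v····
·········
·········
···██····
··█··█···
·█···█···
·█·█·····
··█·█····
step 37: ···<█····
·········
·········
···██····
··█··█···
·█···█···
·█·█·····
··█·█····
step 38: ···██····
·········
·········
···██····
··█··█···
·█···█···
·█·█·····
··█^█····
step 39: ···██····
·········
·········
···██····
··█··█···
·█···█···
·█·█·····
··██>····

7,4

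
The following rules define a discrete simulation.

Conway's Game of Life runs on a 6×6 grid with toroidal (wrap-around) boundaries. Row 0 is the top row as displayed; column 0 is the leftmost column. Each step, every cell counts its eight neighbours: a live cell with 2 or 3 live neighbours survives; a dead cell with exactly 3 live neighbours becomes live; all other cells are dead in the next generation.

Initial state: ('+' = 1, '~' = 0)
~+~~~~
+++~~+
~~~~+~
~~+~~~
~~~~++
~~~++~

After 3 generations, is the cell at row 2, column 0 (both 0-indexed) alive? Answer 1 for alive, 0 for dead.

0

gen 0: ~+~~~~
+++~~+
~~~~+~
~~+~~~
~~~~++
~~~++~
gen 1: ~+~+++
+++~~+
+~++~+
~~~+++
~~~~++
~~~+++
gen 2: ~+~~~~
~~~~~~
~~~~~~
~~+~~~
+~~~~~
~~+~~~
gen 3: ~~~~~~
~~~~~~
~~~~~~
~~~~~~
~+~~~~
~+~~~~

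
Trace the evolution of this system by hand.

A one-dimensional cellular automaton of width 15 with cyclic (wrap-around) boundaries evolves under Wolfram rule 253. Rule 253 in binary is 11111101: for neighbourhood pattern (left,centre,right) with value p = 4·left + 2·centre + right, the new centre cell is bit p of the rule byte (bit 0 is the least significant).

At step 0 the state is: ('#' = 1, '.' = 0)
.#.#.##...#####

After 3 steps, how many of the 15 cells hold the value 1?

t=0: .#.#.##...#####
t=1: #########.#####
t=2: ###############
t=3: ###############

15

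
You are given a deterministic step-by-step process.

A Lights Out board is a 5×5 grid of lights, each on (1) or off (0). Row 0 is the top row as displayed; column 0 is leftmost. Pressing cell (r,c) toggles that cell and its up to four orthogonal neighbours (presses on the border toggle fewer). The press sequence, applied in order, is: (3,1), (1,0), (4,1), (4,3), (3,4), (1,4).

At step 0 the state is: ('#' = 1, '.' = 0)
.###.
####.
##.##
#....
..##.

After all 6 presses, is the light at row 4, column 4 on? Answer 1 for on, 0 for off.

0

step 0: .###.
####.
##.##
#....
..##.
step 1: .###.
####.
#..##
.##..
.###.
step 2: ####.
..##.
...##
.##..
.###.
step 3: ####.
..##.
...##
..#..
#..#.
step 4: ####.
..##.
...##
..##.
#.#.#
step 5: ####.
..##.
...#.
..#.#
#.#..
step 6: #####
..#.#
...##
..#.#
#.#..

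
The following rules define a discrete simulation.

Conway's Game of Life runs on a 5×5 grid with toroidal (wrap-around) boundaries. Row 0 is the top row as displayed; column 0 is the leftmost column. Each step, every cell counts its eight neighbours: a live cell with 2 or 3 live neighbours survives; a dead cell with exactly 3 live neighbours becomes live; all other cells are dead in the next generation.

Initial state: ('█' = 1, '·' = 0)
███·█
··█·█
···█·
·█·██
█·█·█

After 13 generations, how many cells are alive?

0) ███·█
··█·█
···█·
·█·██
█·█·█
1) ··█··
··█·█
█····
·█···
·····
2) ···█·
·█·█·
██···
·····
·····
3) ··█··
██··█
███··
·····
·····
4) ██···
···██
··█·█
·█···
·····
5) █···█
·████
█·█·█
·····
██···
6) ·····
··█··
█·█·█
····█
██··█
7) ██···
·█·█·
██··█
·····
█···█
8) ·██··
·····
███·█
·█···
██··█
9) ·██··
···█·
███··
···█·
·····
10) ··█··
█··█·
·████
·██··
··█··
11) ·███·
█····
····█
█····
··██·
12) ·█·██
█████
█···█
···██
···██
13) ·█···
·····
·····
·····
·····

1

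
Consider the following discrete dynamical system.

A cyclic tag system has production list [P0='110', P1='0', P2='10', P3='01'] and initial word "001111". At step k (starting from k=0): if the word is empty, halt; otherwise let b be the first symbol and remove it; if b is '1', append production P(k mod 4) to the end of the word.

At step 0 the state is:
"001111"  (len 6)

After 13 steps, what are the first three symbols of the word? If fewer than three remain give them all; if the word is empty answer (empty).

010

k=0  "001111"  (len 6)
k=1  "01111"  (len 5)
k=2  "1111"  (len 4)
k=3  "11110"  (len 5)
k=4  "111001"  (len 6)
k=5  "11001110"  (len 8)
k=6  "10011100"  (len 8)
k=7  "001110010"  (len 9)
k=8  "01110010"  (len 8)
k=9  "1110010"  (len 7)
k=10  "1100100"  (len 7)
k=11  "10010010"  (len 8)
k=12  "001001001"  (len 9)
k=13  "01001001"  (len 8)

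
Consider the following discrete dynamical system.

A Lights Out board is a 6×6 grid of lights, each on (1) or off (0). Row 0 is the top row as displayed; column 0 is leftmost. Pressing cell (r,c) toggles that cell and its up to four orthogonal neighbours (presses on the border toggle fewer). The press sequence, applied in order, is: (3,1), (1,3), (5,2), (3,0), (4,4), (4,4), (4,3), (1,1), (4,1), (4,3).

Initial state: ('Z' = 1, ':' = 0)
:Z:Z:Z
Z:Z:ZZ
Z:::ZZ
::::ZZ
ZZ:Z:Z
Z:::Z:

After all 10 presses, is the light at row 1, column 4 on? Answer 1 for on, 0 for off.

gen 0: :Z:Z:Z
Z:Z:ZZ
Z:::ZZ
::::ZZ
ZZ:Z:Z
Z:::Z:
gen 1: :Z:Z:Z
Z:Z:ZZ
ZZ::ZZ
ZZZ:ZZ
Z::Z:Z
Z:::Z:
gen 2: :Z:::Z
Z::Z:Z
ZZ:ZZZ
ZZZ:ZZ
Z::Z:Z
Z:::Z:
gen 3: :Z:::Z
Z::Z:Z
ZZ:ZZZ
ZZZ:ZZ
Z:ZZ:Z
ZZZZZ:
gen 4: :Z:::Z
Z::Z:Z
:Z:ZZZ
::Z:ZZ
::ZZ:Z
ZZZZZ:
gen 5: :Z:::Z
Z::Z:Z
:Z:ZZZ
::Z::Z
::Z:Z:
ZZZZ::
gen 6: :Z:::Z
Z::Z:Z
:Z:ZZZ
::Z:ZZ
::ZZ:Z
ZZZZZ:
gen 7: :Z:::Z
Z::Z:Z
:Z:ZZZ
::ZZZZ
::::ZZ
ZZZ:Z:
gen 8: :::::Z
:ZZZ:Z
:::ZZZ
::ZZZZ
::::ZZ
ZZZ:Z:
gen 9: :::::Z
:ZZZ:Z
:::ZZZ
:ZZZZZ
ZZZ:ZZ
Z:Z:Z:
gen 10: :::::Z
:ZZZ:Z
:::ZZZ
:ZZ:ZZ
ZZ:Z:Z
Z:ZZZ:

0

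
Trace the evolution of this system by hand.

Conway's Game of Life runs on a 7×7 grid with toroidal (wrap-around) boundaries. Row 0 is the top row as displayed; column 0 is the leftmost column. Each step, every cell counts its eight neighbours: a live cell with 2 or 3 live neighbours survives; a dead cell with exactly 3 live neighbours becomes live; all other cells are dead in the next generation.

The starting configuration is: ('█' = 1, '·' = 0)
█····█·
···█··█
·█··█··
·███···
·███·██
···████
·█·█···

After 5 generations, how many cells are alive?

gen 0: █····█·
···█··█
·█··█··
·███···
·███·██
···████
·█·█···
gen 1: █·█·█·█
█···███
██··█··
·····█·
·█····█
·█····█
█·██···
gen 2: ··█·█··
····█··
██··█··
·█···██
·····██
·█····█
··██·█·
gen 3: ··█·██·
·█··██·
██··█·█
·█··█··
·······
█·█·█·█
·█████·
gen 4: ······█
·██····
·████·█
·█···█·
██·█·█·
█·█·█·█
█······
gen 5: ██·····
·█···█·
···███·
·····█·
···█·█·
··████·
██···█·

17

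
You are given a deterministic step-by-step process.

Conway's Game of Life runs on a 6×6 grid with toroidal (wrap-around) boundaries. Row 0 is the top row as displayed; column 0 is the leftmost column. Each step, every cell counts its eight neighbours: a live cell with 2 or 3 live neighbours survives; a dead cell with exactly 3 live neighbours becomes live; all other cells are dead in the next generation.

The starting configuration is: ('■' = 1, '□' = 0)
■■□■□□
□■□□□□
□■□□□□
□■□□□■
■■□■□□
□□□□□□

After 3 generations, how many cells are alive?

3

0) ■■□■□□
□■□□□□
□■□□□□
□■□□□■
■■□■□□
□□□□□□
1) ■■■□□□
□■□□□□
□■■□□□
□■□□□□
■■■□□□
□□□□□□
2) ■■■□□□
□□□□□□
■■■□□□
□□□□□□
■■■□□□
□□□□□□
3) □■□□□□
□□□□□□
□■□□□□
□□□□□□
□■□□□□
□□□□□□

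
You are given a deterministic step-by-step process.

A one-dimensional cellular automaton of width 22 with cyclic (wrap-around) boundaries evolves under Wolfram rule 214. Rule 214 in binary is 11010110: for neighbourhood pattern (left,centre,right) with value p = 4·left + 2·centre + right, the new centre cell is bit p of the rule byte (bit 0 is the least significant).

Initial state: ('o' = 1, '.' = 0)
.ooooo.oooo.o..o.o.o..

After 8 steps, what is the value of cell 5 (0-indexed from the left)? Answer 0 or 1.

1

t=0: .ooooo.oooo.o..o.o.o..
t=1: o.oooo..ooo.oooo.o.oo.
t=2: o..ooooo.oo..ooo.o..o.
t=3: ooo.oooo..ooo.oo.oooo.
t=4: .oo..ooooo.oo..o..ooo.
t=5: o.ooo.oooo..oooooo.ooo
t=6: o..oo..ooooo.ooooo..oo
t=7: ooo.ooo.oooo..oooooo.o
t=8: ooo..oo..ooooo.ooooo..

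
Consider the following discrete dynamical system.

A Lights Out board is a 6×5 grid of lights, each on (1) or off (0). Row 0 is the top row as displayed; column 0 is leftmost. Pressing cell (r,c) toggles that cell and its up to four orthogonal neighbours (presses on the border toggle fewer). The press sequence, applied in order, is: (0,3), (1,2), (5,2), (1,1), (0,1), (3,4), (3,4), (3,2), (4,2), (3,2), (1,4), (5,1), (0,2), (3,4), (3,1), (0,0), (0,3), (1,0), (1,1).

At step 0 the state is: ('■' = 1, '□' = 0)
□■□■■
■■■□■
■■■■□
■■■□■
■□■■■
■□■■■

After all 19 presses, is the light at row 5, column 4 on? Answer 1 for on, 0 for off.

[0] □■□■■
■■■□■
■■■■□
■■■□■
■□■■■
■□■■■
[1] □■■□□
■■■■■
■■■■□
■■■□■
■□■■■
■□■■■
[2] □■□□□
■□□□■
■■□■□
■■■□■
■□■■■
■□■■■
[3] □■□□□
■□□□■
■■□■□
■■■□■
■□□■■
■■□□■
[4] □□□□□
□■■□■
■□□■□
■■■□■
■□□■■
■■□□■
[5] ■■■□□
□□■□■
■□□■□
■■■□■
■□□■■
■■□□■
[6] ■■■□□
□□■□■
■□□■■
■■■■□
■□□■□
■■□□■
[7] ■■■□□
□□■□■
■□□■□
■■■□■
■□□■■
■■□□■
[8] ■■■□□
□□■□■
■□■■□
■□□■■
■□■■■
■■□□■
[9] ■■■□□
□□■□■
■□■■□
■□■■■
■■□□■
■■■□■
[10] ■■■□□
□□■□■
■□□■□
■■□□■
■■■□■
■■■□■
[11] ■■■□■
□□■■□
■□□■■
■■□□■
■■■□■
■■■□■
[12] ■■■□■
□□■■□
■□□■■
■■□□■
■□■□■
□□□□■
[13] ■□□■■
□□□■□
■□□■■
■■□□■
■□■□■
□□□□■
[14] ■□□■■
□□□■□
■□□■□
■■□■□
■□■□□
□□□□■
[15] ■□□■■
□□□■□
■■□■□
□□■■□
■■■□□
□□□□■
[16] □■□■■
■□□■□
■■□■□
□□■■□
■■■□□
□□□□■
[17] □■■□□
■□□□□
■■□■□
□□■■□
■■■□□
□□□□■
[18] ■■■□□
□■□□□
□■□■□
□□■■□
■■■□□
□□□□■
[19] ■□■□□
■□■□□
□□□■□
□□■■□
■■■□□
□□□□■

1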